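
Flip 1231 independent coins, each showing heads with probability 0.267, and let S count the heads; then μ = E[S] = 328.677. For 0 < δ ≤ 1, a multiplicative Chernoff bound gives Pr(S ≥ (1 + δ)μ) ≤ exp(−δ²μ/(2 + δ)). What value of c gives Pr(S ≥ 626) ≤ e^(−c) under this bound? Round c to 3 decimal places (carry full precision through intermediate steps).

92.598

Write 626 = (1 + δ)μ, so δ = 626/328.677 − 1 = 0.9046054…
Then the exponent is δ²μ/(2 + δ) = (626 − μ)² / (μ·(2 + δ)) = 92.597775.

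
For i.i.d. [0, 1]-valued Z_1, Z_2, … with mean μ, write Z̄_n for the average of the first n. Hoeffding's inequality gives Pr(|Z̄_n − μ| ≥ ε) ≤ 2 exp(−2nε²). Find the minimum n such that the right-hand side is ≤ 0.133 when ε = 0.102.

131

Require 2·exp(−2nε²) ≤ 0.133, i.e. 2nε² ≥ ln(2/0.133) = 2.710553.
So n ≥ 2.710553 / (2·0.102²) = 130.265.
The smallest integer n is 131.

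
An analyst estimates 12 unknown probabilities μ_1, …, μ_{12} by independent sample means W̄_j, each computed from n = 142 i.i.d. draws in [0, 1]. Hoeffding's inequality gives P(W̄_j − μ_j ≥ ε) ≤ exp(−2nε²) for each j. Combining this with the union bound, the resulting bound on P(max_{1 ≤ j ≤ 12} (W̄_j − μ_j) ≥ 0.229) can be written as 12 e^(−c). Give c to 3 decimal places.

14.893

Union bound over the 12 events: P(max_{1 ≤ j ≤ 12} (W̄_j − μ_j) ≥ 0.229) ≤ 12·exp(−2nε²) = 12 exp(−2·142·0.229²).
So c = 2·142·0.229² = 14.8932.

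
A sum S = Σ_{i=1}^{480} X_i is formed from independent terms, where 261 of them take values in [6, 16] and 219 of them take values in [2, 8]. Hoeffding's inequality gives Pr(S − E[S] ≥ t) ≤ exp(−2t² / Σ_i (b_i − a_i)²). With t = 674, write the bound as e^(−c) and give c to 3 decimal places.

Σ(b_i − a_i)² = 261·10² + 219·6² = 33984.
c = 2t² / 33984 = 2·674² / 33984 = 26.7347.

26.735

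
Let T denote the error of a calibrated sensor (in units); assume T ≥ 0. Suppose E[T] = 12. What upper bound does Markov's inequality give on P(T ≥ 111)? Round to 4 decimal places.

0.1081

Markov's inequality: for a non-negative random variable, P(T ≥ a) ≤ E[T]/a.
Here E[T] = 12 and a = 111, so the bound is 12/111 = 0.1081.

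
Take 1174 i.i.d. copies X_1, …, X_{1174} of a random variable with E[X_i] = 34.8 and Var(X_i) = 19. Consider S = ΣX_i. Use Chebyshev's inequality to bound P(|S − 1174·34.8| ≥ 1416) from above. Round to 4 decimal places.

Var(S) = n·Var(X_i) = 1174·19 = 22306.
Chebyshev: P(|S − 1174·34.8| ≥ 1416) ≤ Var(S)/1416² = 22306/2005056 = 0.0111.

0.0111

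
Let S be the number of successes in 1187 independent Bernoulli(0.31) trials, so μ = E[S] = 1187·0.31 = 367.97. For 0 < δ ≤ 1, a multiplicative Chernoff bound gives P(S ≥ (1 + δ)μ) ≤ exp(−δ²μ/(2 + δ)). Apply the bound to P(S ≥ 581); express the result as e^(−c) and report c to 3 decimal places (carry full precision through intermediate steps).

Write 581 = (1 + δ)μ, so δ = 581/367.97 − 1 = 0.5789331…
Then the exponent is δ²μ/(2 + δ) = (581 − μ)² / (μ·(2 + δ)) = 47.822145.

47.822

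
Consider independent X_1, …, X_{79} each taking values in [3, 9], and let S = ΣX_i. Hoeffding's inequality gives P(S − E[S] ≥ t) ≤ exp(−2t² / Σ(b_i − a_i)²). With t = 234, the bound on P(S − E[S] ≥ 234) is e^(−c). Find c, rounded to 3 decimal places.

Σ(b_i − a_i)² = 79·(6)² = 2844.
c = 2t²/2844 = 2·234²/2844 = 38.5063.

38.506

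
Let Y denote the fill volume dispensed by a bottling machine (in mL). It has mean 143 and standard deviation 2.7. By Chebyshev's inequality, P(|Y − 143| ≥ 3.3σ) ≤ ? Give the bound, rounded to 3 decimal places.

Chebyshev: P(|Y − μ| ≥ t) ≤ Var(Y)/t².
Var(Y) = σ² = 2.7² = 7.29.
t = 3.3·2.7 = 8.91.
Bound = 7.29 / 79.3881 = 0.0918.

0.092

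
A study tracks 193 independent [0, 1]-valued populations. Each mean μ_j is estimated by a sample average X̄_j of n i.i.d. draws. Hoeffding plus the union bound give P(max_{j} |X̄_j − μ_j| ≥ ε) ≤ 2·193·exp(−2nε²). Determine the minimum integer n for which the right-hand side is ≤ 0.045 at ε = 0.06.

Need 2·193·exp(−2nε²) ≤ 0.045, i.e. exp(−2nε²) ≤ 0.045/386.
So 2nε² ≥ ln(386/0.045) = 9.056930.
Hence n ≥ 9.056930/(2·0.06²) = 1257.907.
The smallest integer n is 1258.

1258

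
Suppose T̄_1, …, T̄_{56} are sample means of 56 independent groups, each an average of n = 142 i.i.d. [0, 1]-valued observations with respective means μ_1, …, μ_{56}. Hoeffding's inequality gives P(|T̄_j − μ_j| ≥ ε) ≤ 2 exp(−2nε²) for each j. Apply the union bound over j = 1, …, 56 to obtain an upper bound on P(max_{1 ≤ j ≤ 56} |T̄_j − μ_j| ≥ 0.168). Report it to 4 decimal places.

0.0370

Per-experiment Hoeffding bound: 2·exp(−2·142·0.168²) = 2·exp(−8.01562) = 0.00066053.
Union bound over 56 events: 56·0.00066053 = 0.03699.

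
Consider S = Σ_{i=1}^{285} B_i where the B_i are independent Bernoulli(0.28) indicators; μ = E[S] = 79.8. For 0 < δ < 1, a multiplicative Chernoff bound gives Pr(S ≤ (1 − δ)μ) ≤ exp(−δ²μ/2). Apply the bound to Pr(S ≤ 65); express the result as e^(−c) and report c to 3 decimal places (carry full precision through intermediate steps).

1.372

Write 65 = (1 − δ)μ, so δ = 1 − 65/79.8 = 0.1854637…
Then the exponent is δ²μ/2 = (μ − 65)²/(2μ) = 1.372431.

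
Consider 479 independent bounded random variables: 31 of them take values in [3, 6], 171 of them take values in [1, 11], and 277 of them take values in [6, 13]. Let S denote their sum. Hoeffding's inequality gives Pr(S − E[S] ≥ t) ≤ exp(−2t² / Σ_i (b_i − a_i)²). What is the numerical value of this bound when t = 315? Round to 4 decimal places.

Σ(b_i − a_i)² = 31·3² + 171·10² + 277·7² = 30952.
Exponent = 2·315² / 30952 = 6.41154.
Bound = exp(−6.41154) = 0.00164.

0.0016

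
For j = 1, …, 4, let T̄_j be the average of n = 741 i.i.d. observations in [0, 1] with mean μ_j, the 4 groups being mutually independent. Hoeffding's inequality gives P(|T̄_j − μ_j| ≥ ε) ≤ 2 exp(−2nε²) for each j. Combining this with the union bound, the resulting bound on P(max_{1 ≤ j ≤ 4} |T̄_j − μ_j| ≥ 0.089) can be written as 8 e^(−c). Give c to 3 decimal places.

Union bound over the 4 events: P(max_{1 ≤ j ≤ 4} |T̄_j − μ_j| ≥ 0.089) ≤ 4·2·exp(−2nε²) = 8 exp(−2·741·0.089²).
So c = 2·741·0.089² = 11.7389.

11.739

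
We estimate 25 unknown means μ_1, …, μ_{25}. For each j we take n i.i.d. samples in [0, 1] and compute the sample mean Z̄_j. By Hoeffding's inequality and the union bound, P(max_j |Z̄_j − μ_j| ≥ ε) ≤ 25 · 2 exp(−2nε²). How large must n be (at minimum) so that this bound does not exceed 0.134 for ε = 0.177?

Need 2·25·exp(−2nε²) ≤ 0.134, i.e. exp(−2nε²) ≤ 0.134/50.
So 2nε² ≥ ln(50/0.134) = 5.921938.
Hence n ≥ 5.921938/(2·0.177²) = 94.512.
The smallest integer n is 95.

95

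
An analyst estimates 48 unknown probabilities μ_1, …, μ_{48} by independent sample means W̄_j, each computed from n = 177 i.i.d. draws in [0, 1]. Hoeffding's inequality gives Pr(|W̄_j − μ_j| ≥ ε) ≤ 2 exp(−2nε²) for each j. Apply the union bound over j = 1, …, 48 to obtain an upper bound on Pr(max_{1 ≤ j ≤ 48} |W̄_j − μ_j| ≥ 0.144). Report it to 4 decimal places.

Per-experiment Hoeffding bound: 2·exp(−2·177·0.144²) = 2·exp(−7.34054) = 0.0012974.
Union bound over 48 events: 48·0.0012974 = 0.06227.

0.0623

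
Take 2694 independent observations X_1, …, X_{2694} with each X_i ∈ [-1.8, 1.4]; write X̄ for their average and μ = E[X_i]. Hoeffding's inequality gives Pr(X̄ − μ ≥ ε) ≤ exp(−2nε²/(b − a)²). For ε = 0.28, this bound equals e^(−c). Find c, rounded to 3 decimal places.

c = 2nε²/(b − a)² = 2·2694·0.28² / 3.2² = 41.2519.

41.252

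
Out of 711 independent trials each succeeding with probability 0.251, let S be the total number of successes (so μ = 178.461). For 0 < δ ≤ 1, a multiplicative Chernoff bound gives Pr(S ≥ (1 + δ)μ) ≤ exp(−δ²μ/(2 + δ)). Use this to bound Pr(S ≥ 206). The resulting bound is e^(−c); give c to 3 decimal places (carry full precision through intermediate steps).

Write 206 = (1 + δ)μ, so δ = 206/178.461 − 1 = 0.1543138…
Then the exponent is δ²μ/(2 + δ) = (206 − μ)² / (μ·(2 + δ)) = 1.972623.

1.973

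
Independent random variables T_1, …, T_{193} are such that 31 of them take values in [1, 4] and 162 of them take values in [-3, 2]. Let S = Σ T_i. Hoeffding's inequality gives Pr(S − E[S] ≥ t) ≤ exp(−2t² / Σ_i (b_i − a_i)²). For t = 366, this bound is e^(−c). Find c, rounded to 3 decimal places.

Σ(b_i − a_i)² = 31·3² + 162·5² = 4329.
c = 2t² / 4329 = 2·366² / 4329 = 61.8877.

61.888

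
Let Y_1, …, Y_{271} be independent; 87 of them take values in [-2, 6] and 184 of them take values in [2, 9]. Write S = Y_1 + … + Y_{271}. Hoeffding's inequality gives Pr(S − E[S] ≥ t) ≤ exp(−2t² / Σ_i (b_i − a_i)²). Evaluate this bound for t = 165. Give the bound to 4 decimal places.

Σ(b_i − a_i)² = 87·8² + 184·7² = 14584.
Exponent = 2·165² / 14584 = 3.73354.
Bound = exp(−3.73354) = 0.02391.

0.0239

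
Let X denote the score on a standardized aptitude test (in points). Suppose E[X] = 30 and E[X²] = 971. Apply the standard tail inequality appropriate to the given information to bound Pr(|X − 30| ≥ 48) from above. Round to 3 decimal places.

The first two moments determine the variance, so Chebyshev's inequality is the sharpest standard bound available.
Var(X) = E[X²] − (E[X])² = 971 − 900 = 71.
Chebyshev's inequality: Pr(|X − μ| ≥ t) ≤ Var(X)/t² = 71/2304 = 0.0308.

0.031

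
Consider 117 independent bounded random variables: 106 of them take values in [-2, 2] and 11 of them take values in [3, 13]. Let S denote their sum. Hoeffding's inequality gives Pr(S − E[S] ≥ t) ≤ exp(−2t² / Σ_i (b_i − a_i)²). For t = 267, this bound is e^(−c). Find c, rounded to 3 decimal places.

Σ(b_i − a_i)² = 106·4² + 11·10² = 2796.
c = 2t² / 2796 = 2·267² / 2796 = 50.9936.

50.994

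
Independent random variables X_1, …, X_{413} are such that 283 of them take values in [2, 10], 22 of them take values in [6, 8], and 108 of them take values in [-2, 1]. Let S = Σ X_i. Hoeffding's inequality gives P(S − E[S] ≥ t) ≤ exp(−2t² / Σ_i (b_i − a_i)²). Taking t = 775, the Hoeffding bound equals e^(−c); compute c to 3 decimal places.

Σ(b_i − a_i)² = 283·8² + 22·2² + 108·3² = 19172.
c = 2t² / 19172 = 2·775² / 19172 = 62.6565.

62.656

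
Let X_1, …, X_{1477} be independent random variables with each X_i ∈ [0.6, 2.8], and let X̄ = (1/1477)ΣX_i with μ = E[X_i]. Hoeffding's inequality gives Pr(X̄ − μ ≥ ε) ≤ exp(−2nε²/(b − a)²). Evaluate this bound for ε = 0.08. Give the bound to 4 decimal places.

Exponent: 2nε²/(b − a)² = 2·1477·0.08² / 2.2² = 3.90612.
Bound = exp(−3.90612) = 0.02012.

0.0201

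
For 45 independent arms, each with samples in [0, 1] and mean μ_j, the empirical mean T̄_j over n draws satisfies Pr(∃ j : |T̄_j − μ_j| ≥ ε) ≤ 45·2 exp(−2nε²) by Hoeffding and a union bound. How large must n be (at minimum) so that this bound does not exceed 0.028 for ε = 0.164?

Need 2·45·exp(−2nε²) ≤ 0.028, i.e. exp(−2nε²) ≤ 0.028/90.
So 2nε² ≥ ln(90/0.028) = 8.075360.
Hence n ≥ 8.075360/(2·0.164²) = 150.122.
The smallest integer n is 151.

151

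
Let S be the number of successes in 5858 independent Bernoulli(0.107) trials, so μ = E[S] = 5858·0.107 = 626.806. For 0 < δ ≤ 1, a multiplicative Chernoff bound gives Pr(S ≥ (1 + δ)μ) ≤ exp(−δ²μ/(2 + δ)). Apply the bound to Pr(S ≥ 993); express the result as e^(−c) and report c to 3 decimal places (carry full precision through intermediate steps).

82.786

Write 993 = (1 + δ)μ, so δ = 993/626.806 − 1 = 0.5842222…
Then the exponent is δ²μ/(2 + δ) = (993 − μ)² / (μ·(2 + δ)) = 82.786485.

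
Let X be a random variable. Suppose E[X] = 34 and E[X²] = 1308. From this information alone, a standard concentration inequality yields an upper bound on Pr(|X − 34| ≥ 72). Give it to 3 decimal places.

0.029

The first two moments determine the variance, so Chebyshev's inequality is the sharpest standard bound available.
Var(X) = E[X²] − (E[X])² = 1308 − 1156 = 152.
Chebyshev's inequality: Pr(|X − μ| ≥ t) ≤ Var(X)/t² = 152/5184 = 0.0293.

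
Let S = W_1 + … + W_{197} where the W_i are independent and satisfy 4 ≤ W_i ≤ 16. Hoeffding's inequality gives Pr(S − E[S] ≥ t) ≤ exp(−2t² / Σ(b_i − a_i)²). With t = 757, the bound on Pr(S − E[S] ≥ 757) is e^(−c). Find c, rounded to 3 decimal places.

40.401

Σ(b_i − a_i)² = 197·(12)² = 28368.
c = 2t²/28368 = 2·757²/28368 = 40.4011.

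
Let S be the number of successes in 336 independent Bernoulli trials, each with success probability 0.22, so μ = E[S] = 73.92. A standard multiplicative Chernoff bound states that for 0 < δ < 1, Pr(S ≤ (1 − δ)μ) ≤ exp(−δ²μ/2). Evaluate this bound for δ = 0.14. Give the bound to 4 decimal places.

0.4846

Exponent = δ²μ/2 = 0.14²·73.92/2 = 0.7244.
Bound = exp(−0.7244) = 0.48461.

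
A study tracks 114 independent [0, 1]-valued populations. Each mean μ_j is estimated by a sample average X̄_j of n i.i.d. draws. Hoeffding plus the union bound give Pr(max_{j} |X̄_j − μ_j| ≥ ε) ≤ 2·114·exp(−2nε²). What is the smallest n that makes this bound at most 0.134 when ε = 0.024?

Need 2·114·exp(−2nε²) ≤ 0.134, i.e. exp(−2nε²) ≤ 0.134/228.
So 2nε² ≥ ln(228/0.134) = 7.439261.
Hence n ≥ 7.439261/(2·0.024²) = 6457.692.
The smallest integer n is 6458.

6458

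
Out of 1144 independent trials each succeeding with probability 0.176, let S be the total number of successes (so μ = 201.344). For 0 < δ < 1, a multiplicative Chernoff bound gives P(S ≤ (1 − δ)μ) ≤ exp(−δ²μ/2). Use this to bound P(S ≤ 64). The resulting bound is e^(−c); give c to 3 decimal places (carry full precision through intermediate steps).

46.844

Write 64 = (1 − δ)μ, so δ = 1 − 64/201.344 = 0.682136…
Then the exponent is δ²μ/2 = (μ − 64)²/(2μ) = 46.843647.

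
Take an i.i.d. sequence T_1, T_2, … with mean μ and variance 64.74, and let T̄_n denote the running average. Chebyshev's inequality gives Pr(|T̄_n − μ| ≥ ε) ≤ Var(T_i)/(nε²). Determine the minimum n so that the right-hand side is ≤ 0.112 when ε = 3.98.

Require 64.74/(n·3.98²) ≤ 0.112, i.e. n ≥ 64.74/(0.112·3.98²) = 36.491.
The smallest integer n is 37.

37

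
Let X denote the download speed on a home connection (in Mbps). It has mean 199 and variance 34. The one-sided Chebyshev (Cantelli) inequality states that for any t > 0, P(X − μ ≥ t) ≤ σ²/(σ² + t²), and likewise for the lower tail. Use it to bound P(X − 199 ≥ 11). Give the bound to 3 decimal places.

Here σ² = 34 and t = 11, so σ² + t² = 155.
Cantelli's bound: 34/155 = 0.2194.

0.219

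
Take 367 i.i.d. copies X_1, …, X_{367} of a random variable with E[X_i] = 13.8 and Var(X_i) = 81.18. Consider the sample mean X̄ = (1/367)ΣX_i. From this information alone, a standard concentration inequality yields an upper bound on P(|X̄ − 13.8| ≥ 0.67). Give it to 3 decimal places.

0.493

With mean and variance of each term known, Chebyshev's inequality bounds the deviation of the sum (or sample mean).
Var(X̄) = Var(X_i)/n = 81.18/367 = 0.2212.
Chebyshev: P(|X̄ − 13.8| ≥ 0.67) ≤ Var(X̄)/(0.67)² = 81.18/(367·0.67²) = 0.4928.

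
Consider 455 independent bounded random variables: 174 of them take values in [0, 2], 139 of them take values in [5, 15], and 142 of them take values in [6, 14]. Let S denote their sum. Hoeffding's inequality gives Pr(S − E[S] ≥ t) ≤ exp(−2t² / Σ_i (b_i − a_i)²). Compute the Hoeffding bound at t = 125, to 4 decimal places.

Σ(b_i − a_i)² = 174·2² + 139·10² + 142·8² = 23684.
Exponent = 2·125² / 23684 = 1.31946.
Bound = exp(−1.31946) = 0.26728.

0.2673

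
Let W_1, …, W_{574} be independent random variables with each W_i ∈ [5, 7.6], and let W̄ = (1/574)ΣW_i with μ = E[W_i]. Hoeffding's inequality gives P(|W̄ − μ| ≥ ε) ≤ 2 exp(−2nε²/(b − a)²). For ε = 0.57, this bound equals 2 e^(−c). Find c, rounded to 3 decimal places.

55.175

c = 2nε²/(b − a)² = 2·574·0.57² / 2.6² = 55.1753.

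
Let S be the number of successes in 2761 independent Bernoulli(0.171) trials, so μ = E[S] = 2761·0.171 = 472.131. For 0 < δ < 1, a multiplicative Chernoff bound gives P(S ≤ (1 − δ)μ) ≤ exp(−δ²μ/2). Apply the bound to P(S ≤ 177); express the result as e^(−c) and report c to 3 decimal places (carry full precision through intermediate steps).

92.244

Write 177 = (1 − δ)μ, so δ = 1 − 177/472.131 = 0.625104…
Then the exponent is δ²μ/2 = (μ − 177)²/(2μ) = 92.243792.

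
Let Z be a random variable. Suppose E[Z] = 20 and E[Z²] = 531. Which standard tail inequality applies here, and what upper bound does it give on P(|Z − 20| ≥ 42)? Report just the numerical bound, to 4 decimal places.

0.0743

The first two moments determine the variance, so Chebyshev's inequality is the sharpest standard bound available.
Var(Z) = E[Z²] − (E[Z])² = 531 − 400 = 131.
Chebyshev's inequality: P(|Z − μ| ≥ t) ≤ Var(Z)/t² = 131/1764 = 0.0743.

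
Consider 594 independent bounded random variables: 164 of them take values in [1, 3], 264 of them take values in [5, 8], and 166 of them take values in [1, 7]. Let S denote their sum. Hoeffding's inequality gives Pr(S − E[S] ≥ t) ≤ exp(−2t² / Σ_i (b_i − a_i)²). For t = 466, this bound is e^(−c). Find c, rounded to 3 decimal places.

Σ(b_i − a_i)² = 164·2² + 264·3² + 166·6² = 9008.
c = 2t² / 9008 = 2·466² / 9008 = 48.2140.

48.214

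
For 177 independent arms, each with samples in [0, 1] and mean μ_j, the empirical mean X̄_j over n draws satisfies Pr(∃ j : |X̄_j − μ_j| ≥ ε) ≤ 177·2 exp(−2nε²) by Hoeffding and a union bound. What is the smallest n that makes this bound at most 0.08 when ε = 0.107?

367

Need 2·177·exp(−2nε²) ≤ 0.08, i.e. exp(−2nε²) ≤ 0.08/354.
So 2nε² ≥ ln(354/0.08) = 8.395026.
Hence n ≥ 8.395026/(2·0.107²) = 366.627.
The smallest integer n is 367.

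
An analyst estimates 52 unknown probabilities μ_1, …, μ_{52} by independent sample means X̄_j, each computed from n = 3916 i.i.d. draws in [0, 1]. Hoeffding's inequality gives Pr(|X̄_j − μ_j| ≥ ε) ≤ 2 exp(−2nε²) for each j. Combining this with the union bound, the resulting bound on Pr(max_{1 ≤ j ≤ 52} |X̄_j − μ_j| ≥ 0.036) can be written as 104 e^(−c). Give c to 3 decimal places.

10.150

Union bound over the 52 events: Pr(max_{1 ≤ j ≤ 52} |X̄_j − μ_j| ≥ 0.036) ≤ 52·2·exp(−2nε²) = 104 exp(−2·3916·0.036²).
So c = 2·3916·0.036² = 10.1503.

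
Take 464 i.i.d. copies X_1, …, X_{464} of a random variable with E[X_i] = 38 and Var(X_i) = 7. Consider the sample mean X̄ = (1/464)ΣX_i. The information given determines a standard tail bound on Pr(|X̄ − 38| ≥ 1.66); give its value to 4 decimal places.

With mean and variance of each term known, Chebyshev's inequality bounds the deviation of the sum (or sample mean).
Var(X̄) = Var(X_i)/n = 7/464 = 0.015086.
Chebyshev: Pr(|X̄ − 38| ≥ 1.66) ≤ Var(X̄)/(1.66)² = 7/(464·1.66²) = 0.0055.

0.0055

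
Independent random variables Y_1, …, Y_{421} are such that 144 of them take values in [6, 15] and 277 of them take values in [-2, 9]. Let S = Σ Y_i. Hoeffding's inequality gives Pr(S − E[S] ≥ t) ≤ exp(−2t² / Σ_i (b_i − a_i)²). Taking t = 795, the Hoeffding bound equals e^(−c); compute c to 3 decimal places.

Σ(b_i − a_i)² = 144·9² + 277·11² = 45181.
c = 2t² / 45181 = 2·795² / 45181 = 27.9775.

27.977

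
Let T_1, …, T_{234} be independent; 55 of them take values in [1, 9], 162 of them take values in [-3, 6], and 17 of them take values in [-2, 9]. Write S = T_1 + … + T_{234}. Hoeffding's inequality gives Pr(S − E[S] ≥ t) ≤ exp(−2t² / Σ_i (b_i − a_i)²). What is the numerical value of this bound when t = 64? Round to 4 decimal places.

Σ(b_i − a_i)² = 55·8² + 162·9² + 17·11² = 18699.
Exponent = 2·64² / 18699 = 0.43810.
Bound = exp(−0.43810) = 0.64526.

0.6453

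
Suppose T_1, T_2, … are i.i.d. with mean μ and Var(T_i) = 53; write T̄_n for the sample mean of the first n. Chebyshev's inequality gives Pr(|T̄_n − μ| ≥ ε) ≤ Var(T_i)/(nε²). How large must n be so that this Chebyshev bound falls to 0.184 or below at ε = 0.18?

8891

Require 53/(n·0.18²) ≤ 0.184, i.e. n ≥ 53/(0.184·0.18²) = 8890.231.
The smallest integer n is 8891.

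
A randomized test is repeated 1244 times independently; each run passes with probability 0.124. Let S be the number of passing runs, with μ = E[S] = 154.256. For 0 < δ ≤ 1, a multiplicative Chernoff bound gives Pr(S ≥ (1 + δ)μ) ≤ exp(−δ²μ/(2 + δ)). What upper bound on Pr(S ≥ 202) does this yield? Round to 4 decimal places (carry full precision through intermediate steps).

0.0017

Write 202 = (1 + δ)μ, so δ = 202/154.256 − 1 = 0.3095115…
Then the exponent is δ²μ/(2 + δ) = (202 − μ)² / (μ·(2 + δ)) = 6.398459.
Bound = exp(−6.398459) = 0.00166.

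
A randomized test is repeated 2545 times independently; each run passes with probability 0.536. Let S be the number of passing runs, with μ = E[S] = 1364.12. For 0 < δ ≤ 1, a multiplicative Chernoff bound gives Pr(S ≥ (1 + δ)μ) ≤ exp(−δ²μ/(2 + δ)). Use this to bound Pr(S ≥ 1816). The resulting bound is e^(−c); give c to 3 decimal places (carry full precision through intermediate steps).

64.210

Write 1816 = (1 + δ)μ, so δ = 1816/1364.12 − 1 = 0.3312612…
Then the exponent is δ²μ/(2 + δ) = (1816 − μ)² / (μ·(2 + δ)) = 64.210009.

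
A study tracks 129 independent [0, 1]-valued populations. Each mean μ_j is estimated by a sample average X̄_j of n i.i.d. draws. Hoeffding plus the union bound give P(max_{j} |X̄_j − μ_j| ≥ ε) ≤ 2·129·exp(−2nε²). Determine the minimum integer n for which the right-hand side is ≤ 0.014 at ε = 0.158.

Need 2·129·exp(−2nε²) ≤ 0.014, i.e. exp(−2nε²) ≤ 0.014/258.
So 2nε² ≥ ln(258/0.014) = 9.821658.
Hence n ≥ 9.821658/(2·0.158²) = 196.716.
The smallest integer n is 197.

197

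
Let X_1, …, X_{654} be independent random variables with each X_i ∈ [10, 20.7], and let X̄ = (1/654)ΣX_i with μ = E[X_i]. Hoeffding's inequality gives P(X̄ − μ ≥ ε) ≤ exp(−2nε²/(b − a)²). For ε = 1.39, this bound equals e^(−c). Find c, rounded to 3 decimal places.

22.073

c = 2nε²/(b − a)² = 2·654·1.39² / 10.7² = 22.0734.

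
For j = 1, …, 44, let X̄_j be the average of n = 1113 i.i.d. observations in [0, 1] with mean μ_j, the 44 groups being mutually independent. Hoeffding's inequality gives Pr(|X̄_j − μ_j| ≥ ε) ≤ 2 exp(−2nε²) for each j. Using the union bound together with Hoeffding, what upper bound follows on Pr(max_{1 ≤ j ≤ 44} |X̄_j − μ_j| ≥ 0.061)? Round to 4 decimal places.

Per-experiment Hoeffding bound: 2·exp(−2·1113·0.061²) = 2·exp(−8.28295) = 0.00050558.
Union bound over 44 events: 44·0.00050558 = 0.02225.

0.0222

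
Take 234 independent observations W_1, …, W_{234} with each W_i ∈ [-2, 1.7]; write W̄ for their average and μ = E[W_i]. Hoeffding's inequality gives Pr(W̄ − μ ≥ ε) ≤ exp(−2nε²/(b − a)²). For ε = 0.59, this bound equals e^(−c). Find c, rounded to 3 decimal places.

c = 2nε²/(b − a)² = 2·234·0.59² / 3.7² = 11.9000.

11.900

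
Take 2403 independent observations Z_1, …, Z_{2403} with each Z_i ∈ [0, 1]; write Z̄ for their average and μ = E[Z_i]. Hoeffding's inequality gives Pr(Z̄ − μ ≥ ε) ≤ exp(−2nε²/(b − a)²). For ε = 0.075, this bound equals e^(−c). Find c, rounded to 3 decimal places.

c = 2nε²/(b − a)² = 2·2403·0.075² / 1² = 27.0338.

27.034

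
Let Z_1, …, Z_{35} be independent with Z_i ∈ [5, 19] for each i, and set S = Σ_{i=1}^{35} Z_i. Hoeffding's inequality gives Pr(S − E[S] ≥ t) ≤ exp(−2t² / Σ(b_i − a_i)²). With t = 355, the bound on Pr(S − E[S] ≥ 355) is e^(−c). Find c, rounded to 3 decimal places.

Σ(b_i − a_i)² = 35·(14)² = 6860.
c = 2t²/6860 = 2·355²/6860 = 36.7420.

36.742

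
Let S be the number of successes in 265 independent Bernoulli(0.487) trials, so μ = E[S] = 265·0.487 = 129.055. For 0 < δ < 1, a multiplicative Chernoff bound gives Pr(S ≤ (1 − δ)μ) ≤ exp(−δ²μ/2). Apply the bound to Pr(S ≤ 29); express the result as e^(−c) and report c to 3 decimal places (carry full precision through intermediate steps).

Write 29 = (1 − δ)μ, so δ = 1 − 29/129.055 = 0.7752896…
Then the exponent is δ²μ/2 = (μ − 29)²/(2μ) = 38.785801.

38.786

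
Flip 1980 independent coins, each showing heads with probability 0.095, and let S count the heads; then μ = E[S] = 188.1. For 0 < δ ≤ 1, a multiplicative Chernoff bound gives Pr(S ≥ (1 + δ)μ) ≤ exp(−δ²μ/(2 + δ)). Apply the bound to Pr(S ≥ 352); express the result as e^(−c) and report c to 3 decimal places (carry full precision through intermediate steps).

Write 352 = (1 + δ)μ, so δ = 352/188.1 − 1 = 0.871345…
Then the exponent is δ²μ/(2 + δ) = (352 − μ)² / (μ·(2 + δ)) = 49.737475.

49.737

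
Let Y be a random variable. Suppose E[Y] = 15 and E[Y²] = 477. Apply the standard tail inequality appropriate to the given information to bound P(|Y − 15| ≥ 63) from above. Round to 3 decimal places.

The first two moments determine the variance, so Chebyshev's inequality is the sharpest standard bound available.
Var(Y) = E[Y²] − (E[Y])² = 477 − 225 = 252.
Chebyshev's inequality: P(|Y − μ| ≥ t) ≤ Var(Y)/t² = 252/3969 = 0.0635.

0.063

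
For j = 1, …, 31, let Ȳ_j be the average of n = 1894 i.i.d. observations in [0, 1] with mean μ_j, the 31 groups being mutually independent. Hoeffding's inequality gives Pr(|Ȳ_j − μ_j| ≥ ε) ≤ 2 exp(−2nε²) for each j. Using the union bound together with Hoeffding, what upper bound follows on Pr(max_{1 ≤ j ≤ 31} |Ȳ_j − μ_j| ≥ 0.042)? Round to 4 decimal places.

0.0777

Per-experiment Hoeffding bound: 2·exp(−2·1894·0.042²) = 2·exp(−6.68203) = 0.0025065.
Union bound over 31 events: 31·0.0025065 = 0.07770.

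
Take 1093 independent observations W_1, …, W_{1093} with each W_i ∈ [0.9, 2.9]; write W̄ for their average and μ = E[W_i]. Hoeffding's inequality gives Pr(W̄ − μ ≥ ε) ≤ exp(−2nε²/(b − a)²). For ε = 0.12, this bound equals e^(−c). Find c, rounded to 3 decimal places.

c = 2nε²/(b − a)² = 2·1093·0.12² / 2² = 7.8696.

7.870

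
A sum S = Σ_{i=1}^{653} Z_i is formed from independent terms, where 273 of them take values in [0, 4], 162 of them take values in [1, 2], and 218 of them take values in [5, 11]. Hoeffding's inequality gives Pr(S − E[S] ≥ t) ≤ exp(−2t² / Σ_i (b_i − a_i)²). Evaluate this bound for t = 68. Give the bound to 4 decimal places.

0.4737

Σ(b_i − a_i)² = 273·4² + 162·1² + 218·6² = 12378.
Exponent = 2·68² / 12378 = 0.74713.
Bound = exp(−0.74713) = 0.47372.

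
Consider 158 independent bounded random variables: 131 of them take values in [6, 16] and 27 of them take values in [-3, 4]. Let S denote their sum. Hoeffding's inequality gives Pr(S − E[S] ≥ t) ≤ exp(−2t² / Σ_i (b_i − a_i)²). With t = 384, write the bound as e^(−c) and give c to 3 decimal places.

20.447

Σ(b_i − a_i)² = 131·10² + 27·7² = 14423.
c = 2t² / 14423 = 2·384² / 14423 = 20.4473.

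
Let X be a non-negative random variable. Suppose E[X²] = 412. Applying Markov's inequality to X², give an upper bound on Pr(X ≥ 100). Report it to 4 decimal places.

Since X ≥ 0, the event {X ≥ 100} is the same as {X² ≥ 10000}.
Markov's inequality applied to X² gives Pr(X² ≥ 10000) ≤ E[X²]/10000 = 412/10000 = 0.0412.

0.0412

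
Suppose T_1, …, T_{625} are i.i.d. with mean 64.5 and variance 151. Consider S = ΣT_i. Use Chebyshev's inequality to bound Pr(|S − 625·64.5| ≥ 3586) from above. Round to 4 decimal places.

0.0073

Var(S) = n·Var(T_i) = 625·151 = 94375.
Chebyshev: Pr(|S − 625·64.5| ≥ 3586) ≤ Var(S)/3586² = 94375/12859396 = 0.0073.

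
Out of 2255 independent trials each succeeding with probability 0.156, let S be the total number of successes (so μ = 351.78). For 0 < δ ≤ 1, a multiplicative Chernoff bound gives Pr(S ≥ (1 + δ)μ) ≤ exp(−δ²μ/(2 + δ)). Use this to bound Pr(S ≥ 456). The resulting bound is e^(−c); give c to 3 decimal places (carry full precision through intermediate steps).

13.446

Write 456 = (1 + δ)μ, so δ = 456/351.78 − 1 = 0.2962647…
Then the exponent is δ²μ/(2 + δ) = (456 − μ)² / (μ·(2 + δ)) = 13.446493.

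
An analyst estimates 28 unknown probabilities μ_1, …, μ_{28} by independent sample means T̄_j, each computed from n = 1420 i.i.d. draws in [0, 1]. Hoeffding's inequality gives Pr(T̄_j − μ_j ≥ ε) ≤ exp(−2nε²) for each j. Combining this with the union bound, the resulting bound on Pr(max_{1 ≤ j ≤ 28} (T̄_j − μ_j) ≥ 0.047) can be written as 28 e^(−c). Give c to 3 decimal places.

6.274

Union bound over the 28 events: Pr(max_{1 ≤ j ≤ 28} (T̄_j − μ_j) ≥ 0.047) ≤ 28·exp(−2nε²) = 28 exp(−2·1420·0.047²).
So c = 2·1420·0.047² = 6.2736.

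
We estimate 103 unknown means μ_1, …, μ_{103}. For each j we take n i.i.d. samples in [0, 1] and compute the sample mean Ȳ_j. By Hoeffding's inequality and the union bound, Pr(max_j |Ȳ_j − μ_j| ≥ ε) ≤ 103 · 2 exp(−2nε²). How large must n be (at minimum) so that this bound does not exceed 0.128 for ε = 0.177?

Need 2·103·exp(−2nε²) ≤ 0.128, i.e. exp(−2nε²) ≤ 0.128/206.
So 2nε² ≥ ln(206/0.128) = 7.383601.
Hence n ≥ 7.383601/(2·0.177²) = 117.840.
The smallest integer n is 118.

118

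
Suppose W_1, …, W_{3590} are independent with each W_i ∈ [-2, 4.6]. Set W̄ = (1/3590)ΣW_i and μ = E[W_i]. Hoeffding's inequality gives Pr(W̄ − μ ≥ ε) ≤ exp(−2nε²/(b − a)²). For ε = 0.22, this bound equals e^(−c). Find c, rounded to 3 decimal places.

c = 2nε²/(b − a)² = 2·3590·0.22² / 6.6² = 7.9778.

7.978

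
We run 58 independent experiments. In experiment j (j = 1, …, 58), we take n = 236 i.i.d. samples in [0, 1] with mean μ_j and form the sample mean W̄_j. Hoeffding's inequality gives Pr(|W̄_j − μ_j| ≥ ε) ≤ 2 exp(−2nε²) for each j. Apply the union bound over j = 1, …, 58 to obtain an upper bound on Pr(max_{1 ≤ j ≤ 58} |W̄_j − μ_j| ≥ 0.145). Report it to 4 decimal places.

Per-experiment Hoeffding bound: 2·exp(−2·236·0.145²) = 2·exp(−9.92380) = 0.000097989.
Union bound over 58 events: 58·0.000097989 = 0.00568.

0.0057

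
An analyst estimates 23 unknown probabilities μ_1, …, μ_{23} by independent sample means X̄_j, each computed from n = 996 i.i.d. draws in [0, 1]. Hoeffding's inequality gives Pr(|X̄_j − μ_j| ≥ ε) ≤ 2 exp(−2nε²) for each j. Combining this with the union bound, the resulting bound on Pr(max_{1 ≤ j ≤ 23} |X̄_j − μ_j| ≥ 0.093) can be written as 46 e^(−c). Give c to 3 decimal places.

17.229

Union bound over the 23 events: Pr(max_{1 ≤ j ≤ 23} |X̄_j − μ_j| ≥ 0.093) ≤ 23·2·exp(−2nε²) = 46 exp(−2·996·0.093²).
So c = 2·996·0.093² = 17.2288.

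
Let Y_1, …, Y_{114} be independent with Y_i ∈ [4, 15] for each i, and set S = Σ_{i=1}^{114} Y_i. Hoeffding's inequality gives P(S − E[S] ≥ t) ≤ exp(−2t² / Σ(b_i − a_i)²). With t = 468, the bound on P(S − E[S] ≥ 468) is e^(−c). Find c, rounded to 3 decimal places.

31.756

Σ(b_i − a_i)² = 114·(11)² = 13794.
c = 2t²/13794 = 2·468²/13794 = 31.7564.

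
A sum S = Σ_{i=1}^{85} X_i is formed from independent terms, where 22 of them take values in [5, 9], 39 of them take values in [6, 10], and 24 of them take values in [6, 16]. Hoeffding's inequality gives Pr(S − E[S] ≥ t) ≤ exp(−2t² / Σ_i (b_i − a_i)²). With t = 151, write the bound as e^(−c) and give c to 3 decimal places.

Σ(b_i − a_i)² = 22·4² + 39·4² + 24·10² = 3376.
c = 2t² / 3376 = 2·151² / 3376 = 13.5077.

13.508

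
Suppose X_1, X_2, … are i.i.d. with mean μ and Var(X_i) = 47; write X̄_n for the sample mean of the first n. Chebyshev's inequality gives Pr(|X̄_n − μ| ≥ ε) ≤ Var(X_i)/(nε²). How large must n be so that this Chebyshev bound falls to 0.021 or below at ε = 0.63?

5639

Require 47/(n·0.63²) ≤ 0.021, i.e. n ≥ 47/(0.021·0.63²) = 5638.940.
The smallest integer n is 5639.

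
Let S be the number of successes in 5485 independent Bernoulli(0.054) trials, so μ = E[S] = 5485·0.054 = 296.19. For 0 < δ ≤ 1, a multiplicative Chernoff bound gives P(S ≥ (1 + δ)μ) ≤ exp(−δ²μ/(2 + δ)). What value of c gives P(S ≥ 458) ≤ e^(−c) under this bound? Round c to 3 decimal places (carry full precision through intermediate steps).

34.716

Write 458 = (1 + δ)μ, so δ = 458/296.19 − 1 = 0.5463047…
Then the exponent is δ²μ/(2 + δ) = (458 − μ)² / (μ·(2 + δ)) = 34.716021.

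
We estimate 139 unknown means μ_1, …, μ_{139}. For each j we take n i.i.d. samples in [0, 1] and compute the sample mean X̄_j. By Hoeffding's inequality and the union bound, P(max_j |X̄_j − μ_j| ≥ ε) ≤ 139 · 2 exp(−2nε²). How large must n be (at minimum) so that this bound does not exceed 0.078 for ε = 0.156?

169

Need 2·139·exp(−2nε²) ≤ 0.078, i.e. exp(−2nε²) ≤ 0.078/278.
So 2nε² ≥ ln(278/0.078) = 8.178668.
Hence n ≥ 8.178668/(2·0.156²) = 168.036.
The smallest integer n is 169.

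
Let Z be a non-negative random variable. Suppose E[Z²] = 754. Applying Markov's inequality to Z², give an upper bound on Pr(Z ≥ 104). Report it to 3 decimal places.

0.070

Since Z ≥ 0, the event {Z ≥ 104} is the same as {Z² ≥ 10816}.
Markov's inequality applied to Z² gives Pr(Z² ≥ 10816) ≤ E[Z²]/10816 = 754/10816 = 0.0697.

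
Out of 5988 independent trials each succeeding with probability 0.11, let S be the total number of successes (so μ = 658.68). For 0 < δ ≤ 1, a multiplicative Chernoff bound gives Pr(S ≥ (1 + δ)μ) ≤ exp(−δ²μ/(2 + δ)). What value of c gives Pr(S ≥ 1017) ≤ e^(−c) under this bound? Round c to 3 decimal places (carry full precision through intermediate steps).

Write 1017 = (1 + δ)μ, so δ = 1017/658.68 − 1 = 0.5439971…
Then the exponent is δ²μ/(2 + δ) = (1017 − μ)² / (μ·(2 + δ)) = 76.621564.

76.622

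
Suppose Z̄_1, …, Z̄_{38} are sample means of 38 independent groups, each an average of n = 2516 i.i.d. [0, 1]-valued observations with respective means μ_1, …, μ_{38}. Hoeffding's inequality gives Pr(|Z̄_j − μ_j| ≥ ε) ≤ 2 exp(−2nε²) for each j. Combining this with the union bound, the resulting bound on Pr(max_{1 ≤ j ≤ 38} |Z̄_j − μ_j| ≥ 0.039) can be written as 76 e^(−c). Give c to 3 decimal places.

7.654

Union bound over the 38 events: Pr(max_{1 ≤ j ≤ 38} |Z̄_j − μ_j| ≥ 0.039) ≤ 38·2·exp(−2nε²) = 76 exp(−2·2516·0.039²).
So c = 2·2516·0.039² = 7.6537.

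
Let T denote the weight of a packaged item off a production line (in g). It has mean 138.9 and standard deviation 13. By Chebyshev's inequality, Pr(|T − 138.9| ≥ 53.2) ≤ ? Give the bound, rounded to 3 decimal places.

Chebyshev: Pr(|T − μ| ≥ t) ≤ Var(T)/t².
Var(T) = σ² = 13² = 169.
Bound = 169 / 2830.24 = 0.0597.

0.060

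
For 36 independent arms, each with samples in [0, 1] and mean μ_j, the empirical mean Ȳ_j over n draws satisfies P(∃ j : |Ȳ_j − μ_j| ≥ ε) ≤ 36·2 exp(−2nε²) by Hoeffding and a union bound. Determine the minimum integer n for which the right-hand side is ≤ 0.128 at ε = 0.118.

Need 2·36·exp(−2nε²) ≤ 0.128, i.e. exp(−2nε²) ≤ 0.128/72.
So 2nε² ≥ ln(72/0.128) = 6.332391.
Hence n ≥ 6.332391/(2·0.118²) = 227.391.
The smallest integer n is 228.

228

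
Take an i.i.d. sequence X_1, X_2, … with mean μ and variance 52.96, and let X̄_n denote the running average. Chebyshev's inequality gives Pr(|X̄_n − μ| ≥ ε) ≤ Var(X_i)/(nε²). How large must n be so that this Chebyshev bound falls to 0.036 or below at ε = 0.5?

Require 52.96/(n·0.5²) ≤ 0.036, i.e. n ≥ 52.96/(0.036·0.5²) = 5884.444.
The smallest integer n is 5885.

5885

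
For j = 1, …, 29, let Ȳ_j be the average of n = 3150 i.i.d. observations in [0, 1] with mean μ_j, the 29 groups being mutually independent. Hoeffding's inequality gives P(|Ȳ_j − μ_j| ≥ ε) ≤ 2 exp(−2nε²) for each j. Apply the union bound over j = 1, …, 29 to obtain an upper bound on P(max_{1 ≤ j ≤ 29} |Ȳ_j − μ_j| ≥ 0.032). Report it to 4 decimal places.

Per-experiment Hoeffding bound: 2·exp(−2·3150·0.032²) = 2·exp(−6.45120) = 0.0031573.
Union bound over 29 events: 29·0.0031573 = 0.09156.

0.0916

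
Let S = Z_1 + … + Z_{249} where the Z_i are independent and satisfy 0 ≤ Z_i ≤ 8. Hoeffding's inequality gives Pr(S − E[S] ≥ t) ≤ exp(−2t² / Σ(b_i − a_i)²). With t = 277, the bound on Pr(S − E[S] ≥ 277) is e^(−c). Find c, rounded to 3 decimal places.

Σ(b_i − a_i)² = 249·(8)² = 15936.
c = 2t²/15936 = 2·277²/15936 = 9.6296.

9.630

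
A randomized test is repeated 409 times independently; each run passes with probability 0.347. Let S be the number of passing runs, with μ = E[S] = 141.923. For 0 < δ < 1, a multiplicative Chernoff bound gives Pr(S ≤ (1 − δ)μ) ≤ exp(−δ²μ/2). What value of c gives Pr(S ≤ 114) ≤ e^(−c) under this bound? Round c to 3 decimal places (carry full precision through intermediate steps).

Write 114 = (1 − δ)μ, so δ = 1 − 114/141.923 = 0.1967475…
Then the exponent is δ²μ/2 = (μ − 114)²/(2μ) = 2.746891.

2.747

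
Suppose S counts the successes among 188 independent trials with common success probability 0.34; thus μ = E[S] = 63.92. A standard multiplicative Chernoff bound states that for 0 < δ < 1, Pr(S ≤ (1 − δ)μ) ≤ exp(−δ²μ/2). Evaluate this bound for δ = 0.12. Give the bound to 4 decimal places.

0.6311

Exponent = δ²μ/2 = 0.12²·63.92/2 = 0.4602.
Bound = exp(−0.4602) = 0.63114.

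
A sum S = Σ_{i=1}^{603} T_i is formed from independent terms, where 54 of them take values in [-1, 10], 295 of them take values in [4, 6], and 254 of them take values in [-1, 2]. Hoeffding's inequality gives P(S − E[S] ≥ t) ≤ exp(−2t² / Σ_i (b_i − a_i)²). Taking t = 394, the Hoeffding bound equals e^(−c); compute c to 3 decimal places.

Σ(b_i − a_i)² = 54·11² + 295·2² + 254·3² = 10000.
c = 2t² / 10000 = 2·394² / 10000 = 31.0472.

31.047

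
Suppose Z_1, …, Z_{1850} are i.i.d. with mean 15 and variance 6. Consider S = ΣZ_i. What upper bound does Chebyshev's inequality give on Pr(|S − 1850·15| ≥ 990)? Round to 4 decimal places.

Var(S) = n·Var(Z_i) = 1850·6 = 11100.
Chebyshev: Pr(|S − 1850·15| ≥ 990) ≤ Var(S)/990² = 11100/980100 = 0.0113.

0.0113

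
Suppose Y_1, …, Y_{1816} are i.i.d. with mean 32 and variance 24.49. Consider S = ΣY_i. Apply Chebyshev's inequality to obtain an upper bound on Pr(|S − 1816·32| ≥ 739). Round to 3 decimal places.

Var(S) = n·Var(Y_i) = 1816·24.49 = 44473.84.
Chebyshev: Pr(|S − 1816·32| ≥ 739) ≤ Var(S)/739² = 44473.84/546121 = 0.0814.

0.081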